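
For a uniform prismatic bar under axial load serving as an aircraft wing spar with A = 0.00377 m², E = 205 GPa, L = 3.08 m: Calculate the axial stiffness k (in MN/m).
Model: a uniform prismatic bar under axial load, so k = (A·E) / L.
Convert to SI units:
  E = 205 GPa = 2.05 × 10¹¹ Pa
Substitute:
  k = (0.00377 × (2.05 × 10¹¹)) / 3.08
  k = 2.509 × 10⁸ N/m
Convert: k = 2.509 × 10⁸ N/m = 250.9 MN/m
Final answer: k = 250.9 MN/m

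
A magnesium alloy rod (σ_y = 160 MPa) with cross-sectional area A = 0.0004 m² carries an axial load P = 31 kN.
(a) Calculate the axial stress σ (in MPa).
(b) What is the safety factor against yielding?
(a) Axial stress σ = P/A. Convert P = 31 kN = 31000 N.
  σ = 31000 / 0.0004 = 7.75 × 10⁷ Pa = 77.5 MPa
(b) Safety factor SF = σ_y/σ = 160 / 77.5 = 2.065
Final answer: (a) σ = 77.5 MPa, (b) SF = 2.065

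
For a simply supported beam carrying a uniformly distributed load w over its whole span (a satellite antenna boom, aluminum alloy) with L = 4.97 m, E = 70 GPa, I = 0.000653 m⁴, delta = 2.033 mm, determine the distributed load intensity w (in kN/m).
Model: a simply supported beam carrying a uniformly distributed load w over its whole span, so delta = (5·w·L^4) / (384·E·I).
Solve for w: w = (384·delta·E·I) / (5·L^4).
Convert to SI units:
  E = 70 GPa = 7 × 10¹⁰ Pa
  delta = 2.033 mm = 0.002033 m
Substitute:
  w = (384 × 0.002033 × (7 × 10¹⁰) × 0.000653) / (5 × 4.97^4)
  w = 11700 N/m
Convert: w = 11700 N/m = 11.7 kN/m
Final answer: w = 11.7 kN/m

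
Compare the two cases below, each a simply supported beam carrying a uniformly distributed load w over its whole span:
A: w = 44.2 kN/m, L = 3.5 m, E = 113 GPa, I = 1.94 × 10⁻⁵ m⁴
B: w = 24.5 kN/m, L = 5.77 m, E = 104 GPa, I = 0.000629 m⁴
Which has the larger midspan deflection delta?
Model: a simply supported beam carrying a uniformly distributed load w over its whole span, so delta = (5·w·L^4) / (384·E·I) (SI units).
  A: delta = (5 × 44200 × 3.5^4) / (384 × (1.13 × 10¹¹) × (1.94 × 10⁻⁵)) = 0.0394 m = 39.4 mm
  B: delta = (5 × 24500 × 5.77^4) / (384 × (1.04 × 10¹¹) × 0.000629) = 0.005405 m = 5.405 mm
39.4 mm > 5.405 mm, so A is larger.
Final answer: A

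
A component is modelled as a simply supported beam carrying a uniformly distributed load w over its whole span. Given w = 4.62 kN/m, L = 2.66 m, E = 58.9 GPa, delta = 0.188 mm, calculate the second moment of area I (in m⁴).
Model: a simply supported beam carrying a uniformly distributed load w over its whole span, so delta = (5·w·L^4) / (384·E·I).
Solve for I: I = (5·w·L^4) / (384·delta·E).
Convert to SI units:
  w = 4.62 kN/m = 4620 N/m
  E = 58.9 GPa = 5.89 × 10¹⁰ Pa
  delta = 0.188 mm = 0.000188 m
Substitute:
  I = (5 × 4620 × 2.66^4) / (384 × 0.000188 × (5.89 × 10¹⁰))
  I = 0.000272 m⁴
Final answer: I = 0.000272 m⁴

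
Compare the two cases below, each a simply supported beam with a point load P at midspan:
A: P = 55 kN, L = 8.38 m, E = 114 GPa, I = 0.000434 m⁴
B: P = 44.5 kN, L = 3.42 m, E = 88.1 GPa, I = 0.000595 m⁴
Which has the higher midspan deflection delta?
Model: a simply supported beam with a point load P at midspan, so delta = (P·L^3) / (48·E·I) (SI units).
  A: delta = (55000 × 8.38^3) / (48 × (1.14 × 10¹¹) × 0.000434) = 0.01363 m = 13.63 mm
  B: delta = (44500 × 3.42^3) / (48 × (8.81 × 10¹⁰) × 0.000595) = 0.0007075 m = 0.7075 mm
13.63 mm > 0.7075 mm, so A is larger.
Final answer: A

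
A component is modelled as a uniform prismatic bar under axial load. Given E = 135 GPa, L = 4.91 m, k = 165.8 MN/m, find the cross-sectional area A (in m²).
Model: a uniform prismatic bar under axial load, so k = (A·E) / L.
Solve for A: A = (k·L) / E.
Convert to SI units:
  E = 135 GPa = 1.35 × 10¹¹ Pa
  k = 165.8 MN/m = 1.658 × 10⁸ N/m
Substitute:
  A = ((1.658 × 10⁸) × 4.91) / (1.35 × 10¹¹)
  A = 0.00603 m²
Final answer: A = 0.00603 m²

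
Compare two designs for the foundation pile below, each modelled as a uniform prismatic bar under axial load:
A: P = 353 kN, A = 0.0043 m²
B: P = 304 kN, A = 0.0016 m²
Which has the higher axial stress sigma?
Model: a uniform prismatic bar under axial load, so sigma = P / A (SI units).
  A: sigma = 353000 / 0.0043 = 8.209 × 10⁷ Pa = 82.09 MPa
  B: sigma = 304000 / 0.0016 = 1.9 × 10⁸ Pa = 190 MPa
190 MPa > 82.09 MPa, so B is larger.
Final answer: B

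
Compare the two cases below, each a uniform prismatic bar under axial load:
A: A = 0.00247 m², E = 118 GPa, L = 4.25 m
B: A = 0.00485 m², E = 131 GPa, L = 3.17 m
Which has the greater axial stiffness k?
Model: a uniform prismatic bar under axial load, so k = (A·E) / L (SI units).
  A: k = (0.00247 × (1.18 × 10¹¹)) / 4.25 = 6.858 × 10⁷ N/m = 68.58 MN/m
  B: k = (0.00485 × (1.31 × 10¹¹)) / 3.17 = 2.004 × 10⁸ N/m = 200.4 MN/m
200.4 MN/m > 68.58 MN/m, so B is larger.
Final answer: B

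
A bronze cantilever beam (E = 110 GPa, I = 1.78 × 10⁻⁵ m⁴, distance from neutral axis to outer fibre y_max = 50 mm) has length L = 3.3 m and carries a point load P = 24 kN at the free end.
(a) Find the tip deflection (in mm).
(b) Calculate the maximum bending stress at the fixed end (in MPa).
(a) Tip deflection of a cantilever with an end point load: δ = P·L^3 / (3·E·I). Convert P = 24 kN = 24000 N, E = 110 GPa = 1.1 × 10¹¹ Pa.
  δ = (24000 × 3.3^3) / (3 × (1.1 × 10¹¹) × (1.78 × 10⁻⁵)) = 0.1468 m = 146.8 mm
(b) Maximum bending moment at the fixed end: M = P·L = 24000 × 3.3 = 79200 N·m. Convert y_max = 50 mm = 0.05 m.
  σ = M·y_max / I = (79200 × 0.05) / (1.78 × 10⁻⁵) = 2.225 × 10⁸ Pa = 222.5 MPa
Final answer: (a) δ = 146.8 mm, (b) σ = 222.5 MPa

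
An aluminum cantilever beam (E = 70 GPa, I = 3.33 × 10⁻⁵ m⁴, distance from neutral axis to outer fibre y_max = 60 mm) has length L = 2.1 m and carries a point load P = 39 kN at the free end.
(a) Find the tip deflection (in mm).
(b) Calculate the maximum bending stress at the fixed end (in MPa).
(a) Tip deflection of a cantilever with an end point load: δ = P·L^3 / (3·E·I). Convert P = 39 kN = 39000 N, E = 70 GPa = 7 × 10¹⁰ Pa.
  δ = (39000 × 2.1^3) / (3 × (7 × 10¹⁰) × (3.33 × 10⁻⁵)) = 0.05165 m = 51.65 mm
(b) Maximum bending moment at the fixed end: M = P·L = 39000 × 2.1 = 81900 N·m. Convert y_max = 60 mm = 0.06 m.
  σ = M·y_max / I = (81900 × 0.06) / (3.33 × 10⁻⁵) = 1.476 × 10⁸ Pa = 147.6 MPa
Final answer: (a) δ = 51.65 mm, (b) σ = 147.6 MPa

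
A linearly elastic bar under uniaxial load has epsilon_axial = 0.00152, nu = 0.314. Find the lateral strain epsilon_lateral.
Model: a linearly elastic bar under uniaxial load, so epsilon_lateral = -nu·epsilon_axial.
Substitute:
  epsilon_lateral = -(0.314 × 0.00152)
  epsilon_lateral = -0.0004773
Final answer: epsilon_lateral = -0.0004773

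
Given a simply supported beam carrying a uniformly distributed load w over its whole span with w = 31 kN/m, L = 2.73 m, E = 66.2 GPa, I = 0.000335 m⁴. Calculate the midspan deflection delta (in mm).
Model: a simply supported beam carrying a uniformly distributed load w over its whole span, so delta = (5·w·L^4) / (384·E·I).
Convert to SI units:
  w = 31 kN/m = 31000 N/m
  E = 66.2 GPa = 6.62 × 10¹⁰ Pa
Substitute:
  delta = (5 × 31000 × 2.73^4) / (384 × (6.62 × 10¹⁰) × 0.000335)
  delta = 0.001011 m
Convert: delta = 0.001011 m = 1.011 mm
Final answer: delta = 1.011 mm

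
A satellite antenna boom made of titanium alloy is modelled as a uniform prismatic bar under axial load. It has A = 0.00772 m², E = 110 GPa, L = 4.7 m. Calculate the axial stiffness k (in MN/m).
Model: a uniform prismatic bar under axial load, so k = (A·E) / L.
Convert to SI units:
  E = 110 GPa = 1.1 × 10¹¹ Pa
Substitute:
  k = (0.00772 × (1.1 × 10¹¹)) / 4.7
  k = 1.807 × 10⁸ N/m
Convert: k = 1.807 × 10⁸ N/m = 180.7 MN/m
Final answer: k = 180.7 MN/m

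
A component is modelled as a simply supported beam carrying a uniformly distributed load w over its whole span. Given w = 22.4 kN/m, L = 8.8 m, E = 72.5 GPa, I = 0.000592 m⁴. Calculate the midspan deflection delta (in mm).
Model: a simply supported beam carrying a uniformly distributed load w over its whole span, so delta = (5·w·L^4) / (384·E·I).
Convert to SI units:
  w = 22.4 kN/m = 22400 N/m
  E = 72.5 GPa = 7.25 × 10¹⁰ Pa
Substitute:
  delta = (5 × 22400 × 8.8^4) / (384 × (7.25 × 10¹⁰) × 0.000592)
  delta = 0.04075 m
Convert: delta = 0.04075 m = 40.75 mm
Final answer: delta = 40.75 mm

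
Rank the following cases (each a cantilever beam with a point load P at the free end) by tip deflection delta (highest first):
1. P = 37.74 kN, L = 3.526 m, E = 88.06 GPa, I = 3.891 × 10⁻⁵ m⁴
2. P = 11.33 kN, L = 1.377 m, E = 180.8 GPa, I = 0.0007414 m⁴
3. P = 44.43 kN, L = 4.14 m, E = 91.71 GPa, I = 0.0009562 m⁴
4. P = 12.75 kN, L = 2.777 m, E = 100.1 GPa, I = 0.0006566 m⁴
Model: a cantilever beam with a point load P at the free end, so delta = (P·L^3) / (3·E·I) (SI units).
  Case 1: delta = (37740 × 3.526^3) / (3 × (8.806 × 10¹⁰) × (3.891 × 10⁻⁵)) = 0.1609 m = 160.9 mm
  Case 2: delta = (11330 × 1.377^3) / (3 × (1.808 × 10¹¹) × 0.0007414) = 7.356 × 10⁻⁵ m = 0.07356 mm
  Case 3: delta = (44430 × 4.14^3) / (3 × (9.171 × 10¹⁰) × 0.0009562) = 0.01198 m = 11.98 mm
  Case 4: delta = (12750 × 2.777^3) / (3 × (1.001 × 10¹¹) × 0.0006566) = 0.001385 m = 1.385 mm
Ordering: 160.9 mm (case 1) > 11.98 mm (case 3) > 1.385 mm (case 4) > 0.07356 mm (case 2)
Final answer: 1, 3, 4, 2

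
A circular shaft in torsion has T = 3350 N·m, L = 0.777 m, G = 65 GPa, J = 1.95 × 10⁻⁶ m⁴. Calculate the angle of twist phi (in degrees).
Model: a circular shaft in torsion, so phi = (T·L) / (G·J).
Convert to SI units:
  G = 65 GPa = 6.5 × 10¹⁰ Pa
Substitute:
  phi = (3350 × 0.777) / ((6.5 × 10¹⁰) × (1.95 × 10⁻⁶))
  phi = 0.02054 rad
Convert to degrees: phi = 0.02054 × 180/π = 1.177°
Final answer: phi = 1.177°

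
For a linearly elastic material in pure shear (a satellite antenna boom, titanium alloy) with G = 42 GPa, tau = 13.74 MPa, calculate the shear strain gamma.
Model: a linearly elastic material in pure shear, so tau = G·gamma.
Solve for gamma: gamma = tau / G.
Convert to SI units:
  G = 42 GPa = 4.2 × 10¹⁰ Pa
  tau = 13.74 MPa = 1.374 × 10⁷ Pa
Substitute:
  gamma = (1.374 × 10⁷) / (4.2 × 10¹⁰)
  gamma = 0.0003271
Final answer: gamma = 0.0003271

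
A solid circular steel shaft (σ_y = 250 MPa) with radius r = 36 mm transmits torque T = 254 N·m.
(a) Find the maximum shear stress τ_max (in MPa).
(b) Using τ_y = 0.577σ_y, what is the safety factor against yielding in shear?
(a) For a solid circular shaft, τ_max = T·r/J with J = π·r^4/2, i.e. τ_max = 2·T / (π·r^3). Convert r = 36 mm = 0.036 m.
  τ_max = (2 × 254) / (π × 0.036^3) = 3.466 × 10⁶ Pa = 3.466 MPa
(b) τ_y = 0.577 × 250 = 144.25 MPa
  SF = τ_y/τ_max = 144.25 / 3.466 = 41.62
Final answer: (a) τ_max = 3.466 MPa, (b) SF = 41.62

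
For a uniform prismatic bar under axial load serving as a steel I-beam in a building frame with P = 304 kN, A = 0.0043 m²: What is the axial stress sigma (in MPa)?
Model: a uniform prismatic bar under axial load, so sigma = P / A.
Convert to SI units:
  P = 304 kN = 304000 N
Substitute:
  sigma = 304000 / 0.0043
  sigma = 7.07 × 10⁷ Pa
Convert: sigma = 7.07 × 10⁷ Pa = 70.7 MPa
Final answer: sigma = 70.7 MPa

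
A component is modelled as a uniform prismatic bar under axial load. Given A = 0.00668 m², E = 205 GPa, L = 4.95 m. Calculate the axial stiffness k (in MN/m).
Model: a uniform prismatic bar under axial load, so k = (A·E) / L.
Convert to SI units:
  E = 205 GPa = 2.05 × 10¹¹ Pa
Substitute:
  k = (0.00668 × (2.05 × 10¹¹)) / 4.95
  k = 2.766 × 10⁸ N/m
Convert: k = 2.766 × 10⁸ N/m = 276.6 MN/m
Final answer: k = 276.6 MN/m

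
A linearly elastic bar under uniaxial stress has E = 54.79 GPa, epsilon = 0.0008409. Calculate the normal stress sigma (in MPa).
Model: a linearly elastic bar under uniaxial stress, so sigma = E·epsilon.
Convert to SI units:
  E = 54.79 GPa = 5.479 × 10¹⁰ Pa
Substitute:
  sigma = (5.479 × 10¹⁰) × 0.0008409
  sigma = 4.607 × 10⁷ Pa
Convert: sigma = 4.607 × 10⁷ Pa = 46.07 MPa
Final answer: sigma = 46.07 MPa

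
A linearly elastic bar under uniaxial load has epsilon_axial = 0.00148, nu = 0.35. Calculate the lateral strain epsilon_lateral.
Model: a linearly elastic bar under uniaxial load, so epsilon_lateral = -nu·epsilon_axial.
Substitute:
  epsilon_lateral = -(0.35 × 0.00148)
  epsilon_lateral = -0.000518
Final answer: epsilon_lateral = -0.000518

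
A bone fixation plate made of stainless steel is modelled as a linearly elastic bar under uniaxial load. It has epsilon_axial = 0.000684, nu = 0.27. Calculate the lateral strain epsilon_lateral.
Model: a linearly elastic bar under uniaxial load, so epsilon_lateral = -nu·epsilon_axial.
Substitute:
  epsilon_lateral = -(0.27 × 0.000684)
  epsilon_lateral = -0.0001847
Final answer: epsilon_lateral = -0.0001847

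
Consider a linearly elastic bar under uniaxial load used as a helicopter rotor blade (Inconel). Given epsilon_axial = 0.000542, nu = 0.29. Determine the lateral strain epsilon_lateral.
Model: a linearly elastic bar under uniaxial load, so epsilon_lateral = -nu·epsilon_axial.
Substitute:
  epsilon_lateral = -(0.29 × 0.000542)
  epsilon_lateral = -0.0001572
Final answer: epsilon_lateral = -0.0001572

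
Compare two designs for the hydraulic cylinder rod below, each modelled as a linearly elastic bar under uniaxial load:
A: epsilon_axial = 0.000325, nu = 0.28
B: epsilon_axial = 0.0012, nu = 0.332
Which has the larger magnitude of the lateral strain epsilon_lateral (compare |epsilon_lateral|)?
Model: a linearly elastic bar under uniaxial load, so epsilon_lateral = -nu·epsilon_axial (SI units).
  A: epsilon_lateral = -(0.28 × 0.000325) = -9.1 × 10⁻⁵
  B: epsilon_lateral = -(0.332 × 0.0012) = -0.0003984
|epsilon_lateral|: A = 9.1 × 10⁻⁵, B = 0.0003984, so B is larger in magnitude.
Final answer: B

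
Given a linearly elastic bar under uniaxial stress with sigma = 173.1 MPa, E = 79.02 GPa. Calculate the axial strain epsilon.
Model: a linearly elastic bar under uniaxial stress, so epsilon = sigma / E.
Convert to SI units:
  sigma = 173.1 MPa = 1.731 × 10⁸ Pa
  E = 79.02 GPa = 7.902 × 10¹⁰ Pa
Substitute:
  epsilon = (1.731 × 10⁸) / (7.902 × 10¹⁰)
  epsilon = 0.002191
Final answer: epsilon = 0.002191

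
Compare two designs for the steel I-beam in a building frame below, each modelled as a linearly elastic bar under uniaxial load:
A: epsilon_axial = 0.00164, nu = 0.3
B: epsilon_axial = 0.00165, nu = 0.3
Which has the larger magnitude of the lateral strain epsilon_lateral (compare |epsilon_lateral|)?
Model: a linearly elastic bar under uniaxial load, so epsilon_lateral = -nu·epsilon_axial (SI units).
  A: epsilon_lateral = -(0.3 × 0.00164) = -0.000492
  B: epsilon_lateral = -(0.3 × 0.00165) = -0.000495
|epsilon_lateral|: A = 0.000492, B = 0.000495, so B is larger in magnitude.
Final answer: B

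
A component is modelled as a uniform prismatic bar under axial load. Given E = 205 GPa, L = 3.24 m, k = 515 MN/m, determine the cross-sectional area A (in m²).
Model: a uniform prismatic bar under axial load, so k = (A·E) / L.
Solve for A: A = (k·L) / E.
Convert to SI units:
  E = 205 GPa = 2.05 × 10¹¹ Pa
  k = 515 MN/m = 5.15 × 10⁸ N/m
Substitute:
  A = ((5.15 × 10⁸) × 3.24) / (2.05 × 10¹¹)
  A = 0.00814 m²
Final answer: A = 0.00814 m²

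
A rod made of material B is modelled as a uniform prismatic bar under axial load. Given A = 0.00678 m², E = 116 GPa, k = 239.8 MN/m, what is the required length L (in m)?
Model: a uniform prismatic bar under axial load, so k = (A·E) / L.
Solve for L: L = (A·E) / k.
Convert to SI units:
  E = 116 GPa = 1.16 × 10¹¹ Pa
  k = 239.8 MN/m = 2.398 × 10⁸ N/m
Substitute:
  L = (0.00678 × (1.16 × 10¹¹)) / (2.398 × 10⁸)
  L = 3.28 m
Final answer: L = 3.28 m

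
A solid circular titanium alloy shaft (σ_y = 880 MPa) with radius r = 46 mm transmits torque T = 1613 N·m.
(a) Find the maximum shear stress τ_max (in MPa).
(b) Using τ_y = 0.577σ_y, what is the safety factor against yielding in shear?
(a) For a solid circular shaft, τ_max = T·r/J with J = π·r^4/2, i.e. τ_max = 2·T / (π·r^3). Convert r = 46 mm = 0.046 m.
  τ_max = (2 × 1613) / (π × 0.046^3) = 1.055 × 10⁷ Pa = 10.55 MPa
(b) τ_y = 0.577 × 880 = 507.76 MPa
  SF = τ_y/τ_max = 507.76 / 10.55 = 48.13
Final answer: (a) τ_max = 10.55 MPa, (b) SF = 48.13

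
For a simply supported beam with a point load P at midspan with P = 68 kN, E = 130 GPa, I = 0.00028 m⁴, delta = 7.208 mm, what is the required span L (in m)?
Model: a simply supported beam with a point load P at midspan, so delta = (P·L^3) / (48·E·I).
Solve for L: L = ((48·delta·E·I) / P)^(1/3).
Convert to SI units:
  P = 68 kN = 68000 N
  E = 130 GPa = 1.3 × 10¹¹ Pa
  delta = 7.208 mm = 0.007208 m
Substitute:
  L = ((48 × 0.007208 × (1.3 × 10¹¹) × 0.00028) / 68000)^(1/3)
  L = 5.7 m
Final answer: L = 5.7 m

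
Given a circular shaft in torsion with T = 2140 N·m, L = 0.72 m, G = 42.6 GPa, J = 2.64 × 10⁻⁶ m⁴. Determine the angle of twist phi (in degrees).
Model: a circular shaft in torsion, so phi = (T·L) / (G·J).
Convert to SI units:
  G = 42.6 GPa = 4.26 × 10¹⁰ Pa
Substitute:
  phi = (2140 × 0.72) / ((4.26 × 10¹⁰) × (2.64 × 10⁻⁶))
  phi = 0.0137 rad
Convert to degrees: phi = 0.0137 × 180/π = 0.785°
Final answer: phi = 0.785°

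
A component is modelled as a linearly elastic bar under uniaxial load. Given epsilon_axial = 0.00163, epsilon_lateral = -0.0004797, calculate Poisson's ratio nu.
Model: a linearly elastic bar under uniaxial load, so epsilon_lateral = -nu·epsilon_axial.
Solve for nu: nu = -epsilon_lateral / epsilon_axial.
Substitute:
  nu = -(-0.0004797) / 0.00163
  nu = 0.2943
Final answer: nu = 0.2943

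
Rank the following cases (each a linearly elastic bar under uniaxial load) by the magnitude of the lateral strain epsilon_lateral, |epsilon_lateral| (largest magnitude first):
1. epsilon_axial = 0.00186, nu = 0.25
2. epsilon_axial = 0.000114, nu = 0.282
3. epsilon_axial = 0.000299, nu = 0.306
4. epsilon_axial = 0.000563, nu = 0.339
Model: a linearly elastic bar under uniaxial load, so epsilon_lateral = -nu·epsilon_axial (SI units).
  Case 1: epsilon_lateral = -(0.25 × 0.00186) = -0.000465
  Case 2: epsilon_lateral = -(0.282 × 0.000114) = -3.215 × 10⁻⁵
  Case 3: epsilon_lateral = -(0.306 × 0.000299) = -9.149 × 10⁻⁵
  Case 4: epsilon_lateral = -(0.339 × 0.000563) = -0.0001909
Ordering by |epsilon_lateral|: 0.000465 (case 1) > 0.0001909 (case 4) > 9.149 × 10⁻⁵ (case 3) > 3.215 × 10⁻⁵ (case 2)
Final answer: 1, 4, 3, 2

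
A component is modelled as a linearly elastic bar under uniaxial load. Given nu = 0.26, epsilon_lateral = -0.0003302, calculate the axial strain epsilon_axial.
Model: a linearly elastic bar under uniaxial load, so epsilon_lateral = -nu·epsilon_axial.
Solve for epsilon_axial: epsilon_axial = -epsilon_lateral / nu.
Substitute:
  epsilon_axial = -(-0.0003302) / 0.26
  epsilon_axial = 0.00127
Final answer: epsilon_axial = 0.00127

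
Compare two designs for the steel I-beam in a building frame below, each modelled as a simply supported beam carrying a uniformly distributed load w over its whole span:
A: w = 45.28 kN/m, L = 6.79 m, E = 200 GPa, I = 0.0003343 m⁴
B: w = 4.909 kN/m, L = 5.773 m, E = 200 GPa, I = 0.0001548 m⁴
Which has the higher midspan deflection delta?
Model: a simply supported beam carrying a uniformly distributed load w over its whole span, so delta = (5·w·L^4) / (384·E·I) (SI units).
  A: delta = (5 × 45280 × 6.79^4) / (384 × (2 × 10¹¹) × 0.0003343) = 0.01874 m = 18.74 mm
  B: delta = (5 × 4909 × 5.773^4) / (384 × (2 × 10¹¹) × 0.0001548) = 0.002293 m = 2.293 mm
18.74 mm > 2.293 mm, so A is larger.
Final answer: A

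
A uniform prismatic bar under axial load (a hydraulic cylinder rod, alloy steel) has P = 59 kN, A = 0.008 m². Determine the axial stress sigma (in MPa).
Model: a uniform prismatic bar under axial load, so sigma = P / A.
Convert to SI units:
  P = 59 kN = 59000 N
Substitute:
  sigma = 59000 / 0.008
  sigma = 7.375 × 10⁶ Pa
Convert: sigma = 7.375 × 10⁶ Pa = 7.375 MPa
Final answer: sigma = 7.375 MPa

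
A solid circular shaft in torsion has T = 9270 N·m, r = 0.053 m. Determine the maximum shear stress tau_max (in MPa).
Model: a solid circular shaft in torsion, so tau_max = (2·T) / (π·r^3).
Substitute:
  tau_max = (2 × 9270) / (π × 0.053^3)
  tau_max = 3.964 × 10⁷ Pa
Convert: tau_max = 3.964 × 10⁷ Pa = 39.64 MPa
Final answer: tau_max = 39.64 MPa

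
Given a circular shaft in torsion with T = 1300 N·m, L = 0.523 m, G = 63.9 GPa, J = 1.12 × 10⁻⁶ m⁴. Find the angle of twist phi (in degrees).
Model: a circular shaft in torsion, so phi = (T·L) / (G·J).
Convert to SI units:
  G = 63.9 GPa = 6.39 × 10¹⁰ Pa
Substitute:
  phi = (1300 × 0.523) / ((6.39 × 10¹⁰) × (1.12 × 10⁻⁶))
  phi = 0.0095 rad
Convert to degrees: phi = 0.0095 × 180/π = 0.5443°
Final answer: phi = 0.5443°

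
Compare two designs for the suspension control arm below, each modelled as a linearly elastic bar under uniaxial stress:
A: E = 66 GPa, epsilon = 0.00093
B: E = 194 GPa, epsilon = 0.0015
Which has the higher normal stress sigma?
Model: a linearly elastic bar under uniaxial stress, so sigma = E·epsilon (SI units).
  A: sigma = (6.6 × 10¹⁰) × 0.00093 = 6.138 × 10⁷ Pa = 61.38 MPa
  B: sigma = (1.94 × 10¹¹) × 0.0015 = 2.91 × 10⁸ Pa = 291 MPa
291 MPa > 61.38 MPa, so B is larger.
Final answer: B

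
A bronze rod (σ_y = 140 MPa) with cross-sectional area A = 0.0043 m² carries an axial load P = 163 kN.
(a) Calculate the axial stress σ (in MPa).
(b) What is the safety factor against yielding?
(a) Axial stress σ = P/A. Convert P = 163 kN = 163000 N.
  σ = 163000 / 0.0043 = 3.791 × 10⁷ Pa = 37.91 MPa
(b) Safety factor SF = σ_y/σ = 140 / 37.91 = 3.693
Final answer: (a) σ = 37.91 MPa, (b) SF = 3.693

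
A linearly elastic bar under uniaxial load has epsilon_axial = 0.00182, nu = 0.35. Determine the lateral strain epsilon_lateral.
Model: a linearly elastic bar under uniaxial load, so epsilon_lateral = -nu·epsilon_axial.
Substitute:
  epsilon_lateral = -(0.35 × 0.00182)
  epsilon_lateral = -0.000637
Final answer: epsilon_lateral = -0.000637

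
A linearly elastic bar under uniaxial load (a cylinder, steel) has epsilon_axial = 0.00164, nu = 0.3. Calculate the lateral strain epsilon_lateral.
Model: a linearly elastic bar under uniaxial load, so epsilon_lateral = -nu·epsilon_axial.
Substitute:
  epsilon_lateral = -(0.3 × 0.00164)
  epsilon_lateral = -0.000492
Final answer: epsilon_lateral = -0.000492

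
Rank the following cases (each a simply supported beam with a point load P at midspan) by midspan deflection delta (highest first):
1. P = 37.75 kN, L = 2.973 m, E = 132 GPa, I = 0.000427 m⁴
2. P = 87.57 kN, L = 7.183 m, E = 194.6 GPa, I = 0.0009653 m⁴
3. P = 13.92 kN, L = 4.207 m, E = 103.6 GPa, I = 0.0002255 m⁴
Model: a simply supported beam with a point load P at midspan, so delta = (P·L^3) / (48·E·I) (SI units).
  Case 1: delta = (37750 × 2.973^3) / (48 × (1.32 × 10¹¹) × 0.000427) = 0.0003667 m = 0.3667 mm
  Case 2: delta = (87570 × 7.183^3) / (48 × (1.946 × 10¹¹) × 0.0009653) = 0.003599 m = 3.599 mm
  Case 3: delta = (13920 × 4.207^3) / (48 × (1.036 × 10¹¹) × 0.0002255) = 0.0009243 m = 0.9243 mm
Ordering: 3.599 mm (case 2) > 0.9243 mm (case 3) > 0.3667 mm (case 1)
Final answer: 2, 3, 1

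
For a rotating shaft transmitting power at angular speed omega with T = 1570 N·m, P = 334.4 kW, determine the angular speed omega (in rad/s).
Model: a rotating shaft transmitting power at angular speed omega, so P = T·omega.
Solve for omega: omega = P / T.
Convert to SI units:
  P = 334.4 kW = 334400 W
Substitute:
  omega = 334400 / 1570
  omega = 213 rad/s
Final answer: omega = 213 rad/s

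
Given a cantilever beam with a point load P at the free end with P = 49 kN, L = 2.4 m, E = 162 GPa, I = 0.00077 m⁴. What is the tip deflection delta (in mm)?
Model: a cantilever beam with a point load P at the free end, so delta = (P·L^3) / (3·E·I).
Convert to SI units:
  P = 49 kN = 49000 N
  E = 162 GPa = 1.62 × 10¹¹ Pa
Substitute:
  delta = (49000 × 2.4^3) / (3 × (1.62 × 10¹¹) × 0.00077)
  delta = 0.00181 m
Convert: delta = 0.00181 m = 1.81 mm
Final answer: delta = 1.81 mm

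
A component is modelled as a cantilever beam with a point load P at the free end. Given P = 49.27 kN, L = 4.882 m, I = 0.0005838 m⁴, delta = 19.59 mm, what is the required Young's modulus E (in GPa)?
Model: a cantilever beam with a point load P at the free end, so delta = (P·L^3) / (3·E·I).
Solve for E: E = (P·L^3) / (3·delta·I).
Convert to SI units:
  P = 49.27 kN = 49270 N
  delta = 19.59 mm = 0.01959 m
Substitute:
  E = (49270 × 4.882^3) / (3 × 0.01959 × 0.0005838)
  E = 1.671 × 10¹¹ Pa
Convert: E = 1.671 × 10¹¹ Pa = 167.1 GPa
Final answer: E = 167.1 GPa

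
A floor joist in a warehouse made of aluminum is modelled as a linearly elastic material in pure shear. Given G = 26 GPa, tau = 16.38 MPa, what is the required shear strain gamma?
Model: a linearly elastic material in pure shear, so tau = G·gamma.
Solve for gamma: gamma = tau / G.
Convert to SI units:
  G = 26 GPa = 2.6 × 10¹⁰ Pa
  tau = 16.38 MPa = 1.638 × 10⁷ Pa
Substitute:
  gamma = (1.638 × 10⁷) / (2.6 × 10¹⁰)
  gamma = 0.00063
Final answer: gamma = 0.00063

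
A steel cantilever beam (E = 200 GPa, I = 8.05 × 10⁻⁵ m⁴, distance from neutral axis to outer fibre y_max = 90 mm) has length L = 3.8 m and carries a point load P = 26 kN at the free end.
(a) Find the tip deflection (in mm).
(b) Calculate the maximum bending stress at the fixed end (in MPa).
(a) Tip deflection of a cantilever with an end point load: δ = P·L^3 / (3·E·I). Convert P = 26 kN = 26000 N, E = 200 GPa = 2 × 10¹¹ Pa.
  δ = (26000 × 3.8^3) / (3 × (2 × 10¹¹) × (8.05 × 10⁻⁵)) = 0.02954 m = 29.54 mm
(b) Maximum bending moment at the fixed end: M = P·L = 26000 × 3.8 = 98800 N·m. Convert y_max = 90 mm = 0.09 m.
  σ = M·y_max / I = (98800 × 0.09) / (8.05 × 10⁻⁵) = 1.105 × 10⁸ Pa = 110.5 MPa
Final answer: (a) δ = 29.54 mm, (b) σ = 110.5 MPa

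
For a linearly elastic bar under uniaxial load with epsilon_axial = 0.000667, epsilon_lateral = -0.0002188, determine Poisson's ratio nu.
Model: a linearly elastic bar under uniaxial load, so epsilon_lateral = -nu·epsilon_axial.
Solve for nu: nu = -epsilon_lateral / epsilon_axial.
Substitute:
  nu = -(-0.0002188) / 0.000667
  nu = 0.328
Final answer: nu = 0.328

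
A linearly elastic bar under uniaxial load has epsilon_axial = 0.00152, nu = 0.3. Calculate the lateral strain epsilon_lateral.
Model: a linearly elastic bar under uniaxial load, so epsilon_lateral = -nu·epsilon_axial.
Substitute:
  epsilon_lateral = -(0.3 × 0.00152)
  epsilon_lateral = -0.000456
Final answer: epsilon_lateral = -0.000456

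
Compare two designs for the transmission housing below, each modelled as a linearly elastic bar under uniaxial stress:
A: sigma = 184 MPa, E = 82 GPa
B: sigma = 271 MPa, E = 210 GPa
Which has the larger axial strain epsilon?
Model: a linearly elastic bar under uniaxial stress, so epsilon = sigma / E (SI units).
  A: epsilon = (1.84 × 10⁸) / (8.2 × 10¹⁰) = 0.002244
  B: epsilon = (2.71 × 10⁸) / (2.1 × 10¹¹) = 0.00129
0.002244 > 0.00129, so A is larger.
Final answer: A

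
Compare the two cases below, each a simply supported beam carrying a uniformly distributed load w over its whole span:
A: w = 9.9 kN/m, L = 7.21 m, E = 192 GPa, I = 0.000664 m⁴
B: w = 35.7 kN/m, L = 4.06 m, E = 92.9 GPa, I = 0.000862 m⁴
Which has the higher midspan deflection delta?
Model: a simply supported beam carrying a uniformly distributed load w over its whole span, so delta = (5·w·L^4) / (384·E·I) (SI units).
  A: delta = (5 × 9900 × 7.21^4) / (384 × (1.92 × 10¹¹) × 0.000664) = 0.002732 m = 2.732 mm
  B: delta = (5 × 35700 × 4.06^4) / (384 × (9.29 × 10¹⁰) × 0.000862) = 0.001577 m = 1.577 mm
2.732 mm > 1.577 mm, so A is larger.
Final answer: A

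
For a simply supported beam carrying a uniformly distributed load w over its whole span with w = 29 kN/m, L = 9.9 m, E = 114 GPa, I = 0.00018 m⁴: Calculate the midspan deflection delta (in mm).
Model: a simply supported beam carrying a uniformly distributed load w over its whole span, so delta = (5·w·L^4) / (384·E·I).
Convert to SI units:
  w = 29 kN/m = 29000 N/m
  E = 114 GPa = 1.14 × 10¹¹ Pa
Substitute:
  delta = (5 × 29000 × 9.9^4) / (384 × (1.14 × 10¹¹) × 0.00018)
  delta = 0.1768 m
Convert: delta = 0.1768 m = 176.8 mm
Final answer: delta = 176.8 mm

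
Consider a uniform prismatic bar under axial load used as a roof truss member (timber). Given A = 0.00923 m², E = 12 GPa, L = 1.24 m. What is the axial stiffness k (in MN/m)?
Model: a uniform prismatic bar under axial load, so k = (A·E) / L.
Convert to SI units:
  E = 12 GPa = 1.2 × 10¹⁰ Pa
Substitute:
  k = (0.00923 × (1.2 × 10¹⁰)) / 1.24
  k = 8.932 × 10⁷ N/m
Convert: k = 8.932 × 10⁷ N/m = 89.32 MN/m
Final answer: k = 89.32 MN/m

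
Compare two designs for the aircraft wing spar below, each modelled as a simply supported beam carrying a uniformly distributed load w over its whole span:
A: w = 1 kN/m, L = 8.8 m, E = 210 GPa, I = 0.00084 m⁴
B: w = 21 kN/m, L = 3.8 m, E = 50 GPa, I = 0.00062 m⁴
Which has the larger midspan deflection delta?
Model: a simply supported beam carrying a uniformly distributed load w over its whole span, so delta = (5·w·L^4) / (384·E·I) (SI units).
  A: delta = (5 × 1000 × 8.8^4) / (384 × (2.1 × 10¹¹) × 0.00084) = 0.0004427 m = 0.4427 mm
  B: delta = (5 × 21000 × 3.8^4) / (384 × (5 × 10¹⁰) × 0.00062) = 0.001839 m = 1.839 mm
1.839 mm > 0.4427 mm, so B is larger.
Final answer: B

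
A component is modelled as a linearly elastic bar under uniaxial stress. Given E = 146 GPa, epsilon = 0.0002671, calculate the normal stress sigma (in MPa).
Model: a linearly elastic bar under uniaxial stress, so epsilon = sigma / E.
Solve for sigma: sigma = epsilon·E.
Convert to SI units:
  E = 146 GPa = 1.46 × 10¹¹ Pa
Substitute:
  sigma = 0.0002671 × (1.46 × 10¹¹)
  sigma = 3.9 × 10⁷ Pa
Convert: sigma = 3.9 × 10⁷ Pa = 39 MPa
Final answer: sigma = 39 MPa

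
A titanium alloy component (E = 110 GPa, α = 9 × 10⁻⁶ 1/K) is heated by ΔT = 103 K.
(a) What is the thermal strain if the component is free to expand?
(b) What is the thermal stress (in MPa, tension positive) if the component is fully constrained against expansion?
(a) Free thermal strain ε_th = α·ΔT = (9 × 10⁻⁶) × 103 = 0.000927
(b) Fully constrained, the expansion is suppressed, so σ = -E·α·ΔT. Convert E = 110 GPa = 1.1 × 10¹¹ Pa.
  σ = -(1.1 × 10¹¹) × (9 × 10⁻⁶) × 103 = -1.02 × 10⁸ Pa = -102 MPa (compressive)
Final answer: (a) ε_th = 0.000927, (b) σ = -102 MPa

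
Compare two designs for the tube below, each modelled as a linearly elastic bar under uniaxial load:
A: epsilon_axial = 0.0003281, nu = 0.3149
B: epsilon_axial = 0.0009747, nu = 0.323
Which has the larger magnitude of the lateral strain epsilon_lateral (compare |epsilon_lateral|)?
Model: a linearly elastic bar under uniaxial load, so epsilon_lateral = -nu·epsilon_axial (SI units).
  A: epsilon_lateral = -(0.3149 × 0.0003281) = -0.0001033
  B: epsilon_lateral = -(0.323 × 0.0009747) = -0.0003148
|epsilon_lateral|: A = 0.0001033, B = 0.0003148, so B is larger in magnitude.
Final answer: B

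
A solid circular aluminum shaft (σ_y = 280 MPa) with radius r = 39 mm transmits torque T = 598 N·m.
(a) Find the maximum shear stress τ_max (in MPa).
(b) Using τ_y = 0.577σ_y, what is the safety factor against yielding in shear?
(a) For a solid circular shaft, τ_max = T·r/J with J = π·r^4/2, i.e. τ_max = 2·T / (π·r^3). Convert r = 39 mm = 0.039 m.
  τ_max = (2 × 598) / (π × 0.039^3) = 6.418 × 10⁶ Pa = 6.418 MPa
(b) τ_y = 0.577 × 280 = 161.56 MPa
  SF = τ_y/τ_max = 161.56 / 6.418 = 25.17
Final answer: (a) τ_max = 6.418 MPa, (b) SF = 25.17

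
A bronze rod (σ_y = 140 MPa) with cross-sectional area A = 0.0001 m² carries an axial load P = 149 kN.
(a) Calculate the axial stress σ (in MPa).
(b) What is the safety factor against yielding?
(a) Axial stress σ = P/A. Convert P = 149 kN = 149000 N.
  σ = 149000 / 0.0001 = 1.49 × 10⁹ Pa = 1490 MPa
(b) Safety factor SF = σ_y/σ = 140 / 1490 = 0.09396
Final answer: (a) σ = 1490 MPa, (b) SF = 0.09396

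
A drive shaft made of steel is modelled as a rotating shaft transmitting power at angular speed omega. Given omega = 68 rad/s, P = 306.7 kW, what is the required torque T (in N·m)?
Model: a rotating shaft transmitting power at angular speed omega, so P = T·omega.
Solve for T: T = P / omega.
Convert to SI units:
  P = 306.7 kW = 306700 W
Substitute:
  T = 306700 / 68
  T = 4510 N·m
Final answer: T = 4510 N·m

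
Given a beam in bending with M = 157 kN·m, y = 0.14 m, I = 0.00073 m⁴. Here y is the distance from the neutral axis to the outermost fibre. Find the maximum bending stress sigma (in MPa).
Model: a beam in bending, so sigma = (M·y) / I.
Convert to SI units:
  M = 157 kN·m = 157000 N·m
Substitute:
  sigma = (157000 × 0.14) / 0.00073
  sigma = 3.011 × 10⁷ Pa
Convert: sigma = 3.011 × 10⁷ Pa = 30.11 MPa
Final answer: sigma = 30.11 MPa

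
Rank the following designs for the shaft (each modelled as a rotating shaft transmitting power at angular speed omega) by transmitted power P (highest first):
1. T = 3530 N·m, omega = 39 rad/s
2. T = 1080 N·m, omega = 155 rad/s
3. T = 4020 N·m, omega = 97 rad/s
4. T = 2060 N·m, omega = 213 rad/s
Model: a rotating shaft transmitting power at angular speed omega, so P = T·omega (SI units).
  Case 1: P = 3530 × 39 = 137700 W = 137.7 kW
  Case 2: P = 1080 × 155 = 167400 W = 167.4 kW
  Case 3: P = 4020 × 97 = 389900 W = 389.9 kW
  Case 4: P = 2060 × 213 = 438800 W = 438.8 kW
Ordering: 438.8 kW (case 4) > 389.9 kW (case 3) > 167.4 kW (case 2) > 137.7 kW (case 1)
Final answer: 4, 3, 2, 1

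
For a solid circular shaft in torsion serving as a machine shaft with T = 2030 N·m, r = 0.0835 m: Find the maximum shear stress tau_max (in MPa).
Model: a solid circular shaft in torsion, so tau_max = (2·T) / (π·r^3).
Substitute:
  tau_max = (2 × 2030) / (π × 0.0835^3)
  tau_max = 2.22 × 10⁶ Pa
Convert: tau_max = 2.22 × 10⁶ Pa = 2.22 MPa
Final answer: tau_max = 2.22 MPa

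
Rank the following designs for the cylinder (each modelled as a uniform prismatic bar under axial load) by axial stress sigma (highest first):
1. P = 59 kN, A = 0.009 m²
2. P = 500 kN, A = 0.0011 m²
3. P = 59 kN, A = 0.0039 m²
Model: a uniform prismatic bar under axial load, so sigma = P / A (SI units).
  Case 1: sigma = 59000 / 0.009 = 6.556 × 10⁶ Pa = 6.556 MPa
  Case 2: sigma = 500000 / 0.0011 = 4.545 × 10⁸ Pa = 454.5 MPa
  Case 3: sigma = 59000 / 0.0039 = 1.513 × 10⁷ Pa = 15.13 MPa
Ordering: 454.5 MPa (case 2) > 15.13 MPa (case 3) > 6.556 MPa (case 1)
Final answer: 2, 3, 1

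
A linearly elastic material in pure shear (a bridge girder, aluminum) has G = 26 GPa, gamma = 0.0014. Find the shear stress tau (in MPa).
Model: a linearly elastic material in pure shear, so tau = G·gamma.
Convert to SI units:
  G = 26 GPa = 2.6 × 10¹⁰ Pa
Substitute:
  tau = (2.6 × 10¹⁰) × 0.0014
  tau = 3.64 × 10⁷ Pa
Convert: tau = 3.64 × 10⁷ Pa = 36.4 MPa
Final answer: tau = 36.4 MPa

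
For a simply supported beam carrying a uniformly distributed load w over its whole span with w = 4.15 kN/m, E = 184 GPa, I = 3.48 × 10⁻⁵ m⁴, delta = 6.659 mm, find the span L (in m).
Model: a simply supported beam carrying a uniformly distributed load w over its whole span, so delta = (5·w·L^4) / (384·E·I).
Solve for L: L = ((384·delta·E·I) / (5·w))^(1/4).
Convert to SI units:
  w = 4.15 kN/m = 4150 N/m
  E = 184 GPa = 1.84 × 10¹¹ Pa
  delta = 6.659 mm = 0.006659 m
Substitute:
  L = ((384 × 0.006659 × (1.84 × 10¹¹) × (3.48 × 10⁻⁵)) / (5 × 4150))^(1/4)
  L = 5.3 m
Final answer: L = 5.3 m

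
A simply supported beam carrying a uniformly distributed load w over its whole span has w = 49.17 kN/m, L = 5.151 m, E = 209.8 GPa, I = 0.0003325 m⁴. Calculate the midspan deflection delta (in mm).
Model: a simply supported beam carrying a uniformly distributed load w over its whole span, so delta = (5·w·L^4) / (384·E·I).
Convert to SI units:
  w = 49.17 kN/m = 49170 N/m
  E = 209.8 GPa = 2.098 × 10¹¹ Pa
Substitute:
  delta = (5 × 49170 × 5.151^4) / (384 × (2.098 × 10¹¹) × 0.0003325)
  delta = 0.006461 m
Convert: delta = 0.006461 m = 6.461 mm
Final answer: delta = 6.461 mm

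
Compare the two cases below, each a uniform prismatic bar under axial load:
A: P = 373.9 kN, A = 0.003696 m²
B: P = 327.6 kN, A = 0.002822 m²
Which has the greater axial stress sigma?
Model: a uniform prismatic bar under axial load, so sigma = P / A (SI units).
  A: sigma = 373900 / 0.003696 = 1.012 × 10⁸ Pa = 101.2 MPa
  B: sigma = 327600 / 0.002822 = 1.161 × 10⁸ Pa = 116.1 MPa
116.1 MPa > 101.2 MPa, so B is larger.
Final answer: B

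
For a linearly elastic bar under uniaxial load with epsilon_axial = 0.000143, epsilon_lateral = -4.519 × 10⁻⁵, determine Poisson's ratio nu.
Model: a linearly elastic bar under uniaxial load, so epsilon_lateral = -nu·epsilon_axial.
Solve for nu: nu = -epsilon_lateral / epsilon_axial.
Substitute:
  nu = -(-4.519 × 10⁻⁵) / 0.000143
  nu = 0.316
Final answer: nu = 0.316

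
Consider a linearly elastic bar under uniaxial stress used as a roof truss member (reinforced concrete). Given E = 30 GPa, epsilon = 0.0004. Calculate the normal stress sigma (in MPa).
Model: a linearly elastic bar under uniaxial stress, so sigma = E·epsilon.
Convert to SI units:
  E = 30 GPa = 3 × 10¹⁰ Pa
Substitute:
  sigma = (3 × 10¹⁰) × 0.0004
  sigma = 1.2 × 10⁷ Pa
Convert: sigma = 1.2 × 10⁷ Pa = 12 MPa
Final answer: sigma = 12 MPa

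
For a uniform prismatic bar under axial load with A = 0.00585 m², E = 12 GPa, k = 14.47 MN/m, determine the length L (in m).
Model: a uniform prismatic bar under axial load, so k = (A·E) / L.
Solve for L: L = (A·E) / k.
Convert to SI units:
  E = 12 GPa = 1.2 × 10¹⁰ Pa
  k = 14.47 MN/m = 1.447 × 10⁷ N/m
Substitute:
  L = (0.00585 × (1.2 × 10¹⁰)) / (1.447 × 10⁷)
  L = 4.851 m
Final answer: L = 4.851 m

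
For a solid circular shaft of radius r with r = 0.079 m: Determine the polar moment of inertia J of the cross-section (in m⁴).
Model: a solid circular shaft of radius r, so J = (π·r^4) / 2.
Substitute:
  J = (π × 0.079^4) / 2
  J = 6.118 × 10⁻⁵ m⁴
Final answer: J = 6.118 × 10⁻⁵ m⁴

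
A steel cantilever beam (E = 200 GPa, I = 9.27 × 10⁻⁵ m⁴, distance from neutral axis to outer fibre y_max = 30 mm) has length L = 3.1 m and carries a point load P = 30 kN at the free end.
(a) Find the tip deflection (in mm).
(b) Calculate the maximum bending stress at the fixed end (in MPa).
(a) Tip deflection of a cantilever with an end point load: δ = P·L^3 / (3·E·I). Convert P = 30 kN = 30000 N, E = 200 GPa = 2 × 10¹¹ Pa.
  δ = (30000 × 3.1^3) / (3 × (2 × 10¹¹) × (9.27 × 10⁻⁵)) = 0.01607 m = 16.07 mm
(b) Maximum bending moment at the fixed end: M = P·L = 30000 × 3.1 = 93000 N·m. Convert y_max = 30 mm = 0.03 m.
  σ = M·y_max / I = (93000 × 0.03) / (9.27 × 10⁻⁵) = 3.01 × 10⁷ Pa = 30.1 MPa
Final answer: (a) δ = 16.07 mm, (b) σ = 30.1 MPa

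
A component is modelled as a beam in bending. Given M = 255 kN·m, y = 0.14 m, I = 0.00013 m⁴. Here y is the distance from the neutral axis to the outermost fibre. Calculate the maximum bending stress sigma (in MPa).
Model: a beam in bending, so sigma = (M·y) / I.
Convert to SI units:
  M = 255 kN·m = 255000 N·m
Substitute:
  sigma = (255000 × 0.14) / 0.00013
  sigma = 2.746 × 10⁸ Pa
Convert: sigma = 2.746 × 10⁸ Pa = 274.6 MPa
Final answer: sigma = 274.6 MPa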